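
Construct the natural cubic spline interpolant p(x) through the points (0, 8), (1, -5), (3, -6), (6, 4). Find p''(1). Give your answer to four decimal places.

12.5714

With σ_i denoting the second derivative at x_i, h_i = 1, 2, 3, and Δ_i = (y_(i+1) − y_i)/h_i = -13, -1/2, 10/3:
  1·σ_0 + 6·σ_1 + 2·σ_2 = 6(Δ_1 - Δ_0) = 75
  2·σ_1 + 10·σ_2 + 3·σ_3 = 6(Δ_2 - Δ_1) = 23
Natural end conditions: σ_0 = σ_3 = 0.
Forward elimination and back-substitution give σ_0 = 0, σ_1 = 88/7, σ_2 = -3/14, σ_3 = 0.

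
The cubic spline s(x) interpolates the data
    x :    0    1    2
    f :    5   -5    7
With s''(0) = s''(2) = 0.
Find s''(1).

With m_i denoting the second derivative at x_i, h_i = 1, 1, and Δ_i = (y_(i+1) − y_i)/h_i = -10, 12:
  1·m_0 + 4·m_1 + 1·m_2 = 6(Δ_1 - Δ_0) = 132
Natural end conditions: m_0 = m_2 = 0.
Hence m_0 = 0, m_1 = 33, m_2 = 0.

33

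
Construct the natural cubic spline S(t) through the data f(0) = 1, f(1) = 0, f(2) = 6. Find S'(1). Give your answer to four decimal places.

2.5000

Let σ_i = S''(x_i). Step sizes h_i = 1, 1; slopes of the chords Δ_i = (y_(i+1) - y_i)/h_i = -1, 6.
  1·σ_0 + 4·σ_1 + 1·σ_2 = 6(Δ_1 - Δ_0) = 42
Natural end conditions: σ_0 = σ_2 = 0.
Solving: σ_0 = 0, σ_1 = 21/2, σ_2 = 0.
On [1, 2], S'(t) = b_1 + 2c_1·(t - 1) + 3d_1·(t - 1)² with b_1 = Δ_1 - h_1(2σ_1 + σ_2)/6 = 5/2, c_1 = σ_1/2 = 21/4, d_1 = (σ_2 - σ_1)/(6h_1) = -7/4. So S'(1) = 5/2.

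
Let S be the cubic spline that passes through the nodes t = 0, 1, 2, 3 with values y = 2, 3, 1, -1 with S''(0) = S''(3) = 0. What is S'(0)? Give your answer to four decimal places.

Let M_i = S''(x_i). Step sizes h_i = 1, 1, 1; slopes of the chords Δ_i = (y_(i+1) - y_i)/h_i = 1, -2, -2.
  1·M_0 + 4·M_1 + 1·M_2 = 6(Δ_1 - Δ_0) = -18
  1·M_1 + 4·M_2 + 1·M_3 = 6(Δ_2 - Δ_1) = 0
Natural end conditions: M_0 = M_3 = 0.
Hence M_0 = 0, M_1 = -24/5, M_2 = 6/5, M_3 = 0.
On [0, 1], S'(t) = b_0 + 2c_0·t + 3d_0·t² with b_0 = Δ_0 - h_0(2M_0 + M_1)/6 = 9/5, c_0 = M_0/2 = 0, d_0 = (M_1 - M_0)/(6h_0) = -4/5. So S'(0) = 9/5.

1.8000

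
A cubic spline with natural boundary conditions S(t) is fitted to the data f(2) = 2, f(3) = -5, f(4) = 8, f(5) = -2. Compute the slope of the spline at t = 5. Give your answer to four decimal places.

Write M_i for S''(x_i). With h_i = 1, 1, 1 and divided differences Δ_i = -7, 13, -10, the continuity of S' gives the tridiagonal system
  1·M_0 + 4·M_1 + 1·M_2 = 6(Δ_1 - Δ_0) = 120
  1·M_1 + 4·M_2 + 1·M_3 = 6(Δ_2 - Δ_1) = -138
Natural end conditions: M_0 = M_3 = 0.
Forward elimination and back-substitution give M_0 = 0, M_1 = 206/5, M_2 = -224/5, M_3 = 0.
On [4, 5], S'(t) = b_2 + 2c_2·(t - 4) + 3d_2·(t - 4)² with b_2 = Δ_2 - h_2(2M_2 + M_3)/6 = 74/15, c_2 = M_2/2 = -112/5, d_2 = (M_3 - M_2)/(6h_2) = 112/15. So S'(5) = -262/15.

-17.4667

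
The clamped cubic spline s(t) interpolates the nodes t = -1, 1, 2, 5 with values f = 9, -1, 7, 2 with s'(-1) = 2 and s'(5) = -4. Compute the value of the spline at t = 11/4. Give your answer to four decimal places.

Write σ_i for s''(x_i). With h_i = 2, 1, 3 and divided differences Δ_i = -5, 8, -5/3, the continuity of s' gives the tridiagonal system
  2·σ_0 + 6·σ_1 + 1·σ_2 = 6(Δ_1 - Δ_0) = 78
  1·σ_1 + 8·σ_2 + 3·σ_3 = 6(Δ_2 - Δ_1) = -58
Clamped end conditions give two more equations: 2h_0·σ_0 + h_0·σ_1 = 6(Δ_0 - s'(-1)) = -42 and h_2·σ_2 + 2h_2·σ_3 = 6(s'(5) - Δ_2) = -14.
Solving: σ_0 = -452/21, σ_1 = 463/21, σ_2 = -236/21, σ_3 = 23/7.
On [2, 5], s(t) = 7 + 111/14·(t - 2) - 118/21·(t - 2)² + 305/378·(t - 2)³.
With (t - 2) = 3/4: s(11/4) = 9073/896.

10.1261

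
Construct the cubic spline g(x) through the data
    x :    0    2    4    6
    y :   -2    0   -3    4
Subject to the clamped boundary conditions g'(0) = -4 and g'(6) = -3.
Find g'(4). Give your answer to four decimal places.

Write M_i for g''(x_i). With h_i = 2, 2, 2 and divided differences Δ_i = 1, -3/2, 7/2, the continuity of g' gives the tridiagonal system
  2·M_0 + 8·M_1 + 2·M_2 = 6(Δ_1 - Δ_0) = -15
  2·M_1 + 8·M_2 + 2·M_3 = 6(Δ_2 - Δ_1) = 30
Clamped end conditions give two more equations: 2h_0·M_0 + h_0·M_1 = 6(Δ_0 - g'(0)) = 30 and h_2·M_2 + 2h_2·M_3 = 6(g'(6) - Δ_2) = -39.
Forward elimination and back-substitution give M_0 = 164/15, M_1 = -103/15, M_2 = 271/30, M_3 = -214/15.
On [4, 6], g'(x) = b_2 + 2c_2·(x - 4) + 3d_2·(x - 4)² with b_2 = Δ_2 - h_2(2M_2 + M_3)/6 = 67/30, c_2 = M_2/2 = 271/60, d_2 = (M_3 - M_2)/(6h_2) = -233/120. So g'(4) = 67/30.

2.2333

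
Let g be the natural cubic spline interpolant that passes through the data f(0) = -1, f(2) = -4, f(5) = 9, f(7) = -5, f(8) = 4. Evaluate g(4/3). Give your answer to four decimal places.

-4.8348

Let σ_i = g''(x_i). Step sizes h_i = 2, 3, 2, 1; slopes of the chords Δ_i = (y_(i+1) - y_i)/h_i = -3/2, 13/3, -7, 9.
  2·σ_0 + 10·σ_1 + 3·σ_2 = 6(Δ_1 - Δ_0) = 35
  3·σ_1 + 10·σ_2 + 2·σ_3 = 6(Δ_2 - Δ_1) = -68
  2·σ_2 + 6·σ_3 + 1·σ_4 = 6(Δ_3 - Δ_2) = 96
Natural end conditions: σ_0 = σ_4 = 0.
Solving: σ_0 = 0, σ_1 = 1880/253, σ_2 = -3315/253, σ_3 = 5153/253, σ_4 = 0.
On [0, 2], g(x) = -1 - 6037/1518·x + 0·x² + 470/759·x³.
With x = 4/3: g(4/3) = -99079/20493.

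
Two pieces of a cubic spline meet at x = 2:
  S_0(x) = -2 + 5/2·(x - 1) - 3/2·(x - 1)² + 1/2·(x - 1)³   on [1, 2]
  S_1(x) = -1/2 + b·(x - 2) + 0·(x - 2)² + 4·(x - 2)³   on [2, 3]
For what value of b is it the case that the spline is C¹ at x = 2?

S_0'(x) = 5/2 - 3·(x - 1) + 3/2·(x - 1)², so S_0'(2) = 1. On the right, S_1'(2) = b, so b = 1.

1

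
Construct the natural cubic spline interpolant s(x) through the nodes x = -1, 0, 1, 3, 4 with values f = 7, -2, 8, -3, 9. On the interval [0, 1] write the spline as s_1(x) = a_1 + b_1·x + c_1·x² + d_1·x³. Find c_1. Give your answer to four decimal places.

18.0984

Let m_i = s''(x_i). Step sizes h_i = 1, 1, 2, 1; slopes of the chords Δ_i = (y_(i+1) - y_i)/h_i = -9, 10, -11/2, 12.
  1·m_0 + 4·m_1 + 1·m_2 = 6(Δ_1 - Δ_0) = 114
  1·m_1 + 6·m_2 + 2·m_3 = 6(Δ_2 - Δ_1) = -93
  2·m_2 + 6·m_3 + 1·m_4 = 6(Δ_3 - Δ_2) = 105
Natural end conditions: m_0 = m_4 = 0.
Hence m_0 = 0, m_1 = 2208/61, m_2 = -1878/61, m_3 = 3387/122, m_4 = 0.
On [0, 1], with s_1(x) = a_1 + b_1·x + c_1·x² + d_1·x³: c_1 = m_1/2 = 1104/61, d_1 = (m_2 - m_1)/(6h_1) = -681/61, b_1 = Δ_1 - h_1(2m_1 + m_2)/6 = 187/61.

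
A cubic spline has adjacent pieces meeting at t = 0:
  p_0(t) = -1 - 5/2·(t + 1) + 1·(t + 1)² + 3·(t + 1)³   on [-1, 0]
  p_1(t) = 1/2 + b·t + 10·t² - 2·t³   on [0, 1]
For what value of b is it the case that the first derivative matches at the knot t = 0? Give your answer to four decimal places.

8.5000

p_0'(t) = -5/2 + 2·(t + 1) + 9·(t + 1)², so p_0'(0) = 17/2. On the right, p_1'(0) = b, so b = 17/2.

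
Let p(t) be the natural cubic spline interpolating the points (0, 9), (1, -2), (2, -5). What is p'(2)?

-1

Write M_i for p''(x_i). With h_i = 1, 1 and divided differences Δ_i = -11, -3, the continuity of p' gives the tridiagonal system
  1·M_0 + 4·M_1 + 1·M_2 = 6(Δ_1 - Δ_0) = 48
Natural end conditions: M_0 = M_2 = 0.
Solving: M_0 = 0, M_1 = 12, M_2 = 0.
On [1, 2], p'(t) = b_1 + 2c_1·(t - 1) + 3d_1·(t - 1)² with b_1 = Δ_1 - h_1(2M_1 + M_2)/6 = -7, c_1 = M_1/2 = 6, d_1 = (M_2 - M_1)/(6h_1) = -2. So p'(2) = -1.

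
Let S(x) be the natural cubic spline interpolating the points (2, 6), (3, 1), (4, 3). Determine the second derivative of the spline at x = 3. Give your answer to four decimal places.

Let M_i = S''(x_i). Step sizes h_i = 1, 1; slopes of the chords Δ_i = (y_(i+1) - y_i)/h_i = -5, 2.
  1·M_0 + 4·M_1 + 1·M_2 = 6(Δ_1 - Δ_0) = 42
Natural end conditions: M_0 = M_2 = 0.
Hence M_0 = 0, M_1 = 21/2, M_2 = 0.

10.5000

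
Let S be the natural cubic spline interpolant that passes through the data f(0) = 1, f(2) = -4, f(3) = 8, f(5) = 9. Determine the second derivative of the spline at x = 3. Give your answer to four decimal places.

-14.3143

Write M_i for S''(x_i). With h_i = 2, 1, 2 and divided differences Δ_i = -5/2, 12, 1/2, the continuity of S' gives the tridiagonal system
  2·M_0 + 6·M_1 + 1·M_2 = 6(Δ_1 - Δ_0) = 87
  1·M_1 + 6·M_2 + 2·M_3 = 6(Δ_2 - Δ_1) = -69
Natural end conditions: M_0 = M_3 = 0.
Forward elimination and back-substitution give M_0 = 0, M_1 = 591/35, M_2 = -501/35, M_3 = 0.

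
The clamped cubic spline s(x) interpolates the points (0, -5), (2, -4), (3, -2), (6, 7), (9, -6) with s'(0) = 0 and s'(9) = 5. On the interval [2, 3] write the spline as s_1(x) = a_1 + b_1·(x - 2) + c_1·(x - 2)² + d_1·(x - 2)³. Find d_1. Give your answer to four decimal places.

0.4722

Let σ_i = s''(x_i). Step sizes h_i = 2, 1, 3, 3; slopes of the chords Δ_i = (y_(i+1) - y_i)/h_i = 1/2, 2, 3, -13/3.
  2·σ_0 + 6·σ_1 + 1·σ_2 = 6(Δ_1 - Δ_0) = 9
  1·σ_1 + 8·σ_2 + 3·σ_3 = 6(Δ_2 - Δ_1) = 6
  3·σ_2 + 12·σ_3 + 3·σ_4 = 6(Δ_3 - Δ_2) = -44
Clamped end conditions give two more equations: 2h_0·σ_0 + h_0·σ_1 = 6(Δ_0 - s'(0)) = 3 and h_3·σ_3 + 2h_3·σ_4 = 6(s'(9) - Δ_3) = 56.
Forward elimination and back-substitution give σ_0 = 13/36, σ_1 = 7/9, σ_2 = 65/18, σ_3 = -71/9, σ_4 = 239/18.
On [2, 3], with s_1(x) = a_1 + b_1·(x - 2) + c_1·(x - 2)² + d_1·(x - 2)³: c_1 = σ_1/2 = 7/18, d_1 = (σ_2 - σ_1)/(6h_1) = 17/36, b_1 = Δ_1 - h_1(2σ_1 + σ_2)/6 = 41/36.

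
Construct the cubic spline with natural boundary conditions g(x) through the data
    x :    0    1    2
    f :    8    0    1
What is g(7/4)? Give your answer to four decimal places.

0.2227

Put m_i = g'' at the i-th knot. Here h = (1, 1) and Δ = (-8, 1), so the interior equations h_(i-1)·m_(i-1) + 2(h_(i-1)+h_i)·m_i + h_i·m_(i+1) = 6(Δ_i − Δ_(i-1)) read
  1·m_0 + 4·m_1 + 1·m_2 = 6(Δ_1 - Δ_0) = 54
Natural end conditions: m_0 = m_2 = 0.
Hence m_0 = 0, m_1 = 27/2, m_2 = 0.
On [1, 2], g(x) = 0 - 7/2·(x - 1) + 27/4·(x - 1)² - 9/4·(x - 1)³.
With (x - 1) = 3/4: g(7/4) = 57/256.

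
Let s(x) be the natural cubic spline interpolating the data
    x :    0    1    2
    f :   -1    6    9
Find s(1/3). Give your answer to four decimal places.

1.6296

Write σ_i for s''(x_i). With h_i = 1, 1 and divided differences Δ_i = 7, 3, the continuity of s' gives the tridiagonal system
  1·σ_0 + 4·σ_1 + 1·σ_2 = 6(Δ_1 - Δ_0) = -24
Natural end conditions: σ_0 = σ_2 = 0.
Solving: σ_0 = 0, σ_1 = -6, σ_2 = 0.
On [0, 1], s(x) = -1 + 8·x + 0·x² - 1·x³.
With x = 1/3: s(1/3) = 44/27.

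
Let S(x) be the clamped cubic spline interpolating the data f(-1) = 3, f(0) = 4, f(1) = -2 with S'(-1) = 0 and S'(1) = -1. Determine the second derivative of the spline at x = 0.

With M_i denoting the second derivative at x_i, h_i = 1, 1, and Δ_i = (y_(i+1) − y_i)/h_i = 1, -6:
  1·M_0 + 4·M_1 + 1·M_2 = 6(Δ_1 - Δ_0) = -42
Clamped end conditions give two more equations: 2h_0·M_0 + h_0·M_1 = 6(Δ_0 - S'(-1)) = 6 and h_1·M_1 + 2h_1·M_2 = 6(S'(1) - Δ_1) = 30.
Hence M_0 = 13, M_1 = -20, M_2 = 25.

-20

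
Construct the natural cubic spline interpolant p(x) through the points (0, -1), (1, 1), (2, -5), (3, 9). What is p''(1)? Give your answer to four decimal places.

-20.8000

Let m_i = p''(x_i). Step sizes h_i = 1, 1, 1; slopes of the chords Δ_i = (y_(i+1) - y_i)/h_i = 2, -6, 14.
  1·m_0 + 4·m_1 + 1·m_2 = 6(Δ_1 - Δ_0) = -48
  1·m_1 + 4·m_2 + 1·m_3 = 6(Δ_2 - Δ_1) = 120
Natural end conditions: m_0 = m_3 = 0.
Solving the tridiagonal system: m_0 = 0, m_1 = -104/5, m_2 = 176/5, m_3 = 0.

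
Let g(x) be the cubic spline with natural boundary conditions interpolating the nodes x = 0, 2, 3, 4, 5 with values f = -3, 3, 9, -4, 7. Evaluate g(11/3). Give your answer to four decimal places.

-0.4393

With M_i denoting the second derivative at x_i, h_i = 2, 1, 1, 1, and Δ_i = (y_(i+1) − y_i)/h_i = 3, 6, -13, 11:
  2·M_0 + 6·M_1 + 1·M_2 = 6(Δ_1 - Δ_0) = 18
  1·M_1 + 4·M_2 + 1·M_3 = 6(Δ_2 - Δ_1) = -114
  1·M_2 + 4·M_3 + 1·M_4 = 6(Δ_3 - Δ_2) = 144
Natural end conditions: M_0 = M_4 = 0.
Solving: M_0 = 0, M_1 = 435/43, M_2 = -1836/43, M_3 = 2007/43, M_4 = 0.
On [3, 4], g(x) = 9 - 563/86·(x - 3) - 918/43·(x - 3)² + 1281/86·(x - 3)³.
With (x - 3) = 2/3: g(11/3) = -170/387.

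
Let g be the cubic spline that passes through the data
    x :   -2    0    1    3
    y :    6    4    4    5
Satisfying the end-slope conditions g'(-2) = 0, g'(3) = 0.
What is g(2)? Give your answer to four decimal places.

With M_i denoting the second derivative at x_i, h_i = 2, 1, 2, and Δ_i = (y_(i+1) − y_i)/h_i = -1, 0, 1/2:
  2·M_0 + 6·M_1 + 1·M_2 = 6(Δ_1 - Δ_0) = 6
  1·M_1 + 6·M_2 + 2·M_3 = 6(Δ_2 - Δ_1) = 3
Clamped end conditions give two more equations: 2h_0·M_0 + h_0·M_1 = 6(Δ_0 - g'(-2)) = -6 and h_2·M_2 + 2h_2·M_3 = 6(g'(3) - Δ_2) = -3.
Solving: M_0 = -75/32, M_1 = 27/16, M_2 = 9/16, M_3 = -33/32.
On [1, 3], g(x) = 4 + 15/32·(x - 1) + 9/32·(x - 1)² - 17/128·(x - 1)³.
With (x - 1) = 1: g(2) = 591/128.

4.6172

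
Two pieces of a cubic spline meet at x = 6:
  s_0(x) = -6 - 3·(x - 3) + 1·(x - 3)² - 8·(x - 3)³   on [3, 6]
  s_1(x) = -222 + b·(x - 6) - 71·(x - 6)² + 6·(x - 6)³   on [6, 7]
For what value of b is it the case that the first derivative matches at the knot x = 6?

-213

s_0'(x) = -3 + 2·(x - 3) - 24·(x - 3)², so s_0'(6) = -213. On the right, s_1'(6) = b, so b = -213.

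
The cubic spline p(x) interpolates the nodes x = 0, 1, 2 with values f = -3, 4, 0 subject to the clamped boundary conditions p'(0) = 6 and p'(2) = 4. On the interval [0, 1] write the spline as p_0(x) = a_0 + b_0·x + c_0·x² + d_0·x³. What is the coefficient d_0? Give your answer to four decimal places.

-8.2500

Let M_i = p''(x_i). Step sizes h_i = 1, 1; slopes of the chords Δ_i = (y_(i+1) - y_i)/h_i = 7, -4.
  1·M_0 + 4·M_1 + 1·M_2 = 6(Δ_1 - Δ_0) = -66
Clamped end conditions give two more equations: 2h_0·M_0 + h_0·M_1 = 6(Δ_0 - p'(0)) = 6 and h_1·M_1 + 2h_1·M_2 = 6(p'(2) - Δ_1) = 48.
Forward elimination and back-substitution give M_0 = 37/2, M_1 = -31, M_2 = 79/2.
On [0, 1], with p_0(x) = a_0 + b_0·x + c_0·x² + d_0·x³: c_0 = M_0/2 = 37/4, d_0 = (M_1 - M_0)/(6h_0) = -33/4, b_0 = Δ_0 - h_0(2M_0 + M_1)/6 = 6.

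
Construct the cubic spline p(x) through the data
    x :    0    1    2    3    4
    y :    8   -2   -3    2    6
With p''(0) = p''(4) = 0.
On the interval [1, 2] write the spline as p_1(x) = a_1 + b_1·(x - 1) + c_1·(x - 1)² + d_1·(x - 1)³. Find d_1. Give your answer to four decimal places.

Write σ_i for p''(x_i). With h_i = 1, 1, 1, 1 and divided differences Δ_i = -10, -1, 5, 4, the continuity of p' gives the tridiagonal system
  1·σ_0 + 4·σ_1 + 1·σ_2 = 6(Δ_1 - Δ_0) = 54
  1·σ_1 + 4·σ_2 + 1·σ_3 = 6(Δ_2 - Δ_1) = 36
  1·σ_2 + 4·σ_3 + 1·σ_4 = 6(Δ_3 - Δ_2) = -6
Natural end conditions: σ_0 = σ_4 = 0.
Forward elimination and back-substitution give σ_0 = 0, σ_1 = 165/14, σ_2 = 48/7, σ_3 = -45/14, σ_4 = 0.
On [1, 2], with p_1(x) = a_1 + b_1·(x - 1) + c_1·(x - 1)² + d_1·(x - 1)³: c_1 = σ_1/2 = 165/28, d_1 = (σ_2 - σ_1)/(6h_1) = -23/28, b_1 = Δ_1 - h_1(2σ_1 + σ_2)/6 = -85/14.

-0.8214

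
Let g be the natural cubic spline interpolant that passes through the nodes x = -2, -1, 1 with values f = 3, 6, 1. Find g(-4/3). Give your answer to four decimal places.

Put m_i = g'' at the i-th knot. Here h = (1, 2) and Δ = (3, -5/2), so the interior equations h_(i-1)·m_(i-1) + 2(h_(i-1)+h_i)·m_i + h_i·m_(i+1) = 6(Δ_i − Δ_(i-1)) read
  1·m_0 + 6·m_1 + 2·m_2 = 6(Δ_1 - Δ_0) = -33
Natural end conditions: m_0 = m_2 = 0.
Solving: m_0 = 0, m_1 = -11/2, m_2 = 0.
On [-2, -1], g(x) = 3 + 47/12·(x + 2) + 0·(x + 2)² - 11/12·(x + 2)³.
With (x + 2) = 2/3: g(-4/3) = 865/162.

5.3395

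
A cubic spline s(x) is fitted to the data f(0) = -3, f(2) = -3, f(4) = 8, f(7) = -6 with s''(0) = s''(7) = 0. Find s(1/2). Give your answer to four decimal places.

Put σ_i = s'' at the i-th knot. Here h = (2, 2, 3) and Δ = (0, 11/2, -14/3), so the interior equations h_(i-1)·σ_(i-1) + 2(h_(i-1)+h_i)·σ_i + h_i·σ_(i+1) = 6(Δ_i − Δ_(i-1)) read
  2·σ_0 + 8·σ_1 + 2·σ_2 = 6(Δ_1 - Δ_0) = 33
  2·σ_1 + 10·σ_2 + 3·σ_3 = 6(Δ_2 - Δ_1) = -61
Natural end conditions: σ_0 = σ_3 = 0.
Hence σ_0 = 0, σ_1 = 113/19, σ_2 = -277/38, σ_3 = 0.
On [0, 2], s(x) = -3 - 113/57·x + 0·x² + 113/228·x³.
With x = 1/2: s(1/2) = -2389/608.

-3.9293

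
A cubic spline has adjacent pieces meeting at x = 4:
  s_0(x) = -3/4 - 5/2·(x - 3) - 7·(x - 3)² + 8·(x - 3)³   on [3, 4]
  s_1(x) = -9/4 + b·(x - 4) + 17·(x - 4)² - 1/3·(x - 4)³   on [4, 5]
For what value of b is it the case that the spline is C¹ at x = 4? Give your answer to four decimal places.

7.5000

s_0'(x) = -5/2 - 14·(x - 3) + 24·(x - 3)², so s_0'(4) = 15/2. On the right, s_1'(4) = b, so b = 15/2.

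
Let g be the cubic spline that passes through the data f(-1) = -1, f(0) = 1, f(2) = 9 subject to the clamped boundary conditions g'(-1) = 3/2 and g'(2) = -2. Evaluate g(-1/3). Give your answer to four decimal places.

Put M_i = g'' at the i-th knot. Here h = (1, 2) and Δ = (2, 4), so the interior equations h_(i-1)·M_(i-1) + 2(h_(i-1)+h_i)·M_i + h_i·M_(i+1) = 6(Δ_i − Δ_(i-1)) read
  1·M_0 + 6·M_1 + 2·M_2 = 6(Δ_1 - Δ_0) = 12
Clamped end conditions give two more equations: 2h_0·M_0 + h_0·M_1 = 6(Δ_0 - g'(-1)) = 3 and h_1·M_1 + 2h_1·M_2 = 6(g'(2) - Δ_1) = -36.
Solving: M_0 = -5/3, M_1 = 19/3, M_2 = -73/6.
On [-1, 0], g(x) = -1 + 3/2·(x + 1) - 5/6·(x + 1)² + 4/3·(x + 1)³.
With (x + 1) = 2/3: g(-1/3) = 2/81.

0.0247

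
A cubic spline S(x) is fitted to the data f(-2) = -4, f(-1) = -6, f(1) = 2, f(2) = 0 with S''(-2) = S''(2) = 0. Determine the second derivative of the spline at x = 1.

-9

With M_i denoting the second derivative at x_i, h_i = 1, 2, 1, and Δ_i = (y_(i+1) − y_i)/h_i = -2, 4, -2:
  1·M_0 + 6·M_1 + 2·M_2 = 6(Δ_1 - Δ_0) = 36
  2·M_1 + 6·M_2 + 1·M_3 = 6(Δ_2 - Δ_1) = -36
Natural end conditions: M_0 = M_3 = 0.
Forward elimination and back-substitution give M_0 = 0, M_1 = 9, M_2 = -9, M_3 = 0.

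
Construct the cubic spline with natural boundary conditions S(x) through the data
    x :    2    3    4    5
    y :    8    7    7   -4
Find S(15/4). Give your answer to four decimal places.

Let σ_i = S''(x_i). Step sizes h_i = 1, 1, 1; slopes of the chords Δ_i = (y_(i+1) - y_i)/h_i = -1, 0, -11.
  1·σ_0 + 4·σ_1 + 1·σ_2 = 6(Δ_1 - Δ_0) = 6
  1·σ_1 + 4·σ_2 + 1·σ_3 = 6(Δ_2 - Δ_1) = -66
Natural end conditions: σ_0 = σ_3 = 0.
Hence σ_0 = 0, σ_1 = 6, σ_2 = -18, σ_3 = 0.
On [3, 4], S(x) = 7 + 1·(x - 3) + 3·(x - 3)² - 4·(x - 3)³.
With (x - 3) = 3/4: S(15/4) = 31/4.

7.7500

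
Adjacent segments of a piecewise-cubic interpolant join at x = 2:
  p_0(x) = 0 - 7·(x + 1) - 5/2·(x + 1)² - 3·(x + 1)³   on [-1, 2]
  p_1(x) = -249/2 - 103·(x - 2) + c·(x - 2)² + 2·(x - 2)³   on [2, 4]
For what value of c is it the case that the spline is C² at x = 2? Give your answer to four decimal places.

-29.5000

p_0''(x) = -5 - 18·(x + 1), so p_0''(2) = -59. On the right, p_1''(2) = 2c, so c = -59/2.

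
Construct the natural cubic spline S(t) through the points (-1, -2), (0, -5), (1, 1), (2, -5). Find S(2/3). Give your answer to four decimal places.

Put M_i = S'' at the i-th knot. Here h = (1, 1, 1) and Δ = (-3, 6, -6), so the interior equations h_(i-1)·M_(i-1) + 2(h_(i-1)+h_i)·M_i + h_i·M_(i+1) = 6(Δ_i − Δ_(i-1)) read
  1·M_0 + 4·M_1 + 1·M_2 = 6(Δ_1 - Δ_0) = 54
  1·M_1 + 4·M_2 + 1·M_3 = 6(Δ_2 - Δ_1) = -72
Natural end conditions: M_0 = M_3 = 0.
Hence M_0 = 0, M_1 = 96/5, M_2 = -114/5, M_3 = 0.
On [0, 1], S(t) = -5 + 17/5·t + 48/5·t² - 7·t³.
With t = 2/3: S(2/3) = -73/135.

-0.5407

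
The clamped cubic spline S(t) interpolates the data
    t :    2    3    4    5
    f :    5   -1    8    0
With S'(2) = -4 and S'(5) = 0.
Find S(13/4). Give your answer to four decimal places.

0.8688

Put M_i = S'' at the i-th knot. Here h = (1, 1, 1) and Δ = (-6, 9, -8), so the interior equations h_(i-1)·M_(i-1) + 2(h_(i-1)+h_i)·M_i + h_i·M_(i+1) = 6(Δ_i − Δ_(i-1)) read
  1·M_0 + 4·M_1 + 1·M_2 = 6(Δ_1 - Δ_0) = 90
  1·M_1 + 4·M_2 + 1·M_3 = 6(Δ_2 - Δ_1) = -102
Clamped end conditions give two more equations: 2h_0·M_0 + h_0·M_1 = 6(Δ_0 - S'(2)) = -12 and h_2·M_2 + 2h_2·M_3 = 6(S'(5) - Δ_2) = 48.
Forward elimination and back-substitution give M_0 = -398/15, M_1 = 616/15, M_2 = -716/15, M_3 = 718/15.
On [3, 4], S(t) = -1 + 49/15·(t - 3) + 308/15·(t - 3)² - 74/5·(t - 3)³.
With (t - 3) = 1/4: S(13/4) = 139/160.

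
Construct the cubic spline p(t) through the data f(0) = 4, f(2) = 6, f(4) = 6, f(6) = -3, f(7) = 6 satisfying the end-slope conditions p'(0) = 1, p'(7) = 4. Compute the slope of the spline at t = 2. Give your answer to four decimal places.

With σ_i denoting the second derivative at x_i, h_i = 2, 2, 2, 1, and Δ_i = (y_(i+1) − y_i)/h_i = 1, 0, -9/2, 9:
  2·σ_0 + 8·σ_1 + 2·σ_2 = 6(Δ_1 - Δ_0) = -6
  2·σ_1 + 8·σ_2 + 2·σ_3 = 6(Δ_2 - Δ_1) = -27
  2·σ_2 + 6·σ_3 + 1·σ_4 = 6(Δ_3 - Δ_2) = 81
Clamped end conditions give two more equations: 2h_0·σ_0 + h_0·σ_1 = 6(Δ_0 - p'(0)) = 0 and h_3·σ_3 + 2h_3·σ_4 = 6(p'(7) - Δ_3) = -30.
Solving: σ_0 = -147/172, σ_1 = 147/86, σ_2 = -1545/172, σ_3 = 891/43, σ_4 = -2181/86.
On [2, 4], p'(t) = b_1 + 2c_1·(t - 2) + 3d_1·(t - 2)² with b_1 = Δ_1 - h_1(2σ_1 + σ_2)/6 = 319/172, c_1 = σ_1/2 = 147/172, d_1 = (σ_2 - σ_1)/(6h_1) = -613/688. So p'(2) = 319/172.

1.8547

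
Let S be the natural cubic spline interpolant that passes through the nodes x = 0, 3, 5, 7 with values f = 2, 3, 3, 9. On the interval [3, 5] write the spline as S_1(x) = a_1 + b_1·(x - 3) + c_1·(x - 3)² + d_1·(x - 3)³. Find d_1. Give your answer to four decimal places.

0.2588

Write σ_i for S''(x_i). With h_i = 3, 2, 2 and divided differences Δ_i = 1/3, 0, 3, the continuity of S' gives the tridiagonal system
  3·σ_0 + 10·σ_1 + 2·σ_2 = 6(Δ_1 - Δ_0) = -2
  2·σ_1 + 8·σ_2 + 2·σ_3 = 6(Δ_2 - Δ_1) = 18
Natural end conditions: σ_0 = σ_3 = 0.
Solving the tridiagonal system: σ_0 = 0, σ_1 = -13/19, σ_2 = 46/19, σ_3 = 0.
On [3, 5], with S_1(x) = a_1 + b_1·(x - 3) + c_1·(x - 3)² + d_1·(x - 3)³: c_1 = σ_1/2 = -13/38, d_1 = (σ_2 - σ_1)/(6h_1) = 59/228, b_1 = Δ_1 - h_1(2σ_1 + σ_2)/6 = -20/57.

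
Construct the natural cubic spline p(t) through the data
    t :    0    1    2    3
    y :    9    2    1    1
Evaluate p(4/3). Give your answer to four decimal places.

Put m_i = p'' at the i-th knot. Here h = (1, 1, 1) and Δ = (-7, -1, 0), so the interior equations h_(i-1)·m_(i-1) + 2(h_(i-1)+h_i)·m_i + h_i·m_(i+1) = 6(Δ_i − Δ_(i-1)) read
  1·m_0 + 4·m_1 + 1·m_2 = 6(Δ_1 - Δ_0) = 36
  1·m_1 + 4·m_2 + 1·m_3 = 6(Δ_2 - Δ_1) = 6
Natural end conditions: m_0 = m_3 = 0.
Forward elimination and back-substitution give m_0 = 0, m_1 = 46/5, m_2 = -4/5, m_3 = 0.
On [1, 2], p(t) = 2 - 59/15·(t - 1) + 23/5·(t - 1)² - 5/3·(t - 1)³.
With (t - 1) = 1/3: p(4/3) = 461/405.

1.1383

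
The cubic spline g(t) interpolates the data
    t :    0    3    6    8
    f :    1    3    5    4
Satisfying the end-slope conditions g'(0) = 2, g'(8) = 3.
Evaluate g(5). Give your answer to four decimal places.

5.1452

Put σ_i = g'' at the i-th knot. Here h = (3, 3, 2) and Δ = (2/3, 2/3, -1/2), so the interior equations h_(i-1)·σ_(i-1) + 2(h_(i-1)+h_i)·σ_i + h_i·σ_(i+1) = 6(Δ_i − Δ_(i-1)) read
  3·σ_0 + 12·σ_1 + 3·σ_2 = 6(Δ_1 - Δ_0) = 0
  3·σ_1 + 10·σ_2 + 2·σ_3 = 6(Δ_2 - Δ_1) = -7
Clamped end conditions give two more equations: 2h_0·σ_0 + h_0·σ_1 = 6(Δ_0 - g'(0)) = -8 and h_2·σ_2 + 2h_2·σ_3 = 6(g'(8) - Δ_2) = 21.
Forward elimination and back-substitution give σ_0 = -211/114, σ_1 = 59/57, σ_2 = -87/38, σ_3 = 243/38.
On [3, 6], g(t) = 3 + 59/76·(t - 3) + 59/114·(t - 3)² - 379/2052·(t - 3)³.
With (t - 3) = 2: g(5) = 5279/1026.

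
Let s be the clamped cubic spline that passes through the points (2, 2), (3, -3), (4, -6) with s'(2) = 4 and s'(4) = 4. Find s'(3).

-8

Let m_i = s''(x_i). Step sizes h_i = 1, 1; slopes of the chords Δ_i = (y_(i+1) - y_i)/h_i = -5, -3.
  1·m_0 + 4·m_1 + 1·m_2 = 6(Δ_1 - Δ_0) = 12
Clamped end conditions give two more equations: 2h_0·m_0 + h_0·m_1 = 6(Δ_0 - s'(2)) = -54 and h_1·m_1 + 2h_1·m_2 = 6(s'(4) - Δ_1) = 42.
Forward elimination and back-substitution give m_0 = -30, m_1 = 6, m_2 = 18.
On [3, 4], s'(x) = b_1 + 2c_1·(x - 3) + 3d_1·(x - 3)² with b_1 = Δ_1 - h_1(2m_1 + m_2)/6 = -8, c_1 = m_1/2 = 3, d_1 = (m_2 - m_1)/(6h_1) = 2. So s'(3) = -8.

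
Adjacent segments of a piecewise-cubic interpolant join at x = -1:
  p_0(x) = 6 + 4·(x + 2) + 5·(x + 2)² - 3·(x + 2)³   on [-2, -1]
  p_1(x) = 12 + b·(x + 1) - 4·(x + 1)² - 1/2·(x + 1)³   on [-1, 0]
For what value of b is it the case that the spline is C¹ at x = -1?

p_0'(x) = 4 + 10·(x + 2) - 9·(x + 2)², so p_0'(-1) = 5. On the right, p_1'(-1) = b, so b = 5.

5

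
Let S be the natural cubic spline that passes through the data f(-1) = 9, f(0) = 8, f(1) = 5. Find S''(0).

-3

With m_i denoting the second derivative at x_i, h_i = 1, 1, and Δ_i = (y_(i+1) − y_i)/h_i = -1, -3:
  1·m_0 + 4·m_1 + 1·m_2 = 6(Δ_1 - Δ_0) = -12
Natural end conditions: m_0 = m_2 = 0.
Hence m_0 = 0, m_1 = -3, m_2 = 0.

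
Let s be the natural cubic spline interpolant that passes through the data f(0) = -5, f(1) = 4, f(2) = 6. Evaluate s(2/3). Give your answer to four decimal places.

1.6481

Let M_i = s''(x_i). Step sizes h_i = 1, 1; slopes of the chords Δ_i = (y_(i+1) - y_i)/h_i = 9, 2.
  1·M_0 + 4·M_1 + 1·M_2 = 6(Δ_1 - Δ_0) = -42
Natural end conditions: M_0 = M_2 = 0.
Forward elimination and back-substitution give M_0 = 0, M_1 = -21/2, M_2 = 0.
On [0, 1], s(t) = -5 + 43/4·t + 0·t² - 7/4·t³.
With t = 2/3: s(2/3) = 89/54.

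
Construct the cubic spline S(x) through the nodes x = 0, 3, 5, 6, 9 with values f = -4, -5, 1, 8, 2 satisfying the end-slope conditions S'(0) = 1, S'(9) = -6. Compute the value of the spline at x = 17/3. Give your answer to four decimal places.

5.8814

Let σ_i = S''(x_i). Step sizes h_i = 3, 2, 1, 3; slopes of the chords Δ_i = (y_(i+1) - y_i)/h_i = -1/3, 3, 7, -2.
  3·σ_0 + 10·σ_1 + 2·σ_2 = 6(Δ_1 - Δ_0) = 20
  2·σ_1 + 6·σ_2 + 1·σ_3 = 6(Δ_2 - Δ_1) = 24
  1·σ_2 + 8·σ_3 + 3·σ_4 = 6(Δ_3 - Δ_2) = -54
Clamped end conditions give two more equations: 2h_0·σ_0 + h_0·σ_1 = 6(Δ_0 - S'(0)) = -8 and h_3·σ_3 + 2h_3·σ_4 = 6(S'(9) - Δ_3) = -24.
Solving the tridiagonal system: σ_0 = -218/99, σ_1 = 172/99, σ_2 = 457/99, σ_3 = -710/99, σ_4 = -41/99.
On [5, 6], S(x) = 1 + 659/99·(x - 5) + 457/198·(x - 5)² - 389/198·(x - 5)³.
With (x - 5) = 2/3: S(17/3) = 15721/2673.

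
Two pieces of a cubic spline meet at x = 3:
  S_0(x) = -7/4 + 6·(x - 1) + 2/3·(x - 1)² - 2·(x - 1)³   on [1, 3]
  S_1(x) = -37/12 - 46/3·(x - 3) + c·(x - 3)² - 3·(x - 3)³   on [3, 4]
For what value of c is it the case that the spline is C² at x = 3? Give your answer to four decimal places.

-11.3333

S_0''(x) = 4/3 - 12·(x - 1), so S_0''(3) = -68/3. On the right, S_1''(3) = 2c, so c = -34/3.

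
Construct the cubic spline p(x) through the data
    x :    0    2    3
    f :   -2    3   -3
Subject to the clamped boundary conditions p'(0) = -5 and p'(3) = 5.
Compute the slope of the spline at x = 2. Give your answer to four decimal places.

-5.5833

Let m_i = p''(x_i). Step sizes h_i = 2, 1; slopes of the chords Δ_i = (y_(i+1) - y_i)/h_i = 5/2, -6.
  2·m_0 + 6·m_1 + 1·m_2 = 6(Δ_1 - Δ_0) = -51
Clamped end conditions give two more equations: 2h_0·m_0 + h_0·m_1 = 6(Δ_0 - p'(0)) = 45 and h_1·m_1 + 2h_1·m_2 = 6(p'(3) - Δ_1) = 66.
Forward elimination and back-substitution give m_0 = 277/12, m_1 = -71/3, m_2 = 269/6.
On [2, 3], p'(x) = b_1 + 2c_1·(x - 2) + 3d_1·(x - 2)² with b_1 = Δ_1 - h_1(2m_1 + m_2)/6 = -67/12, c_1 = m_1/2 = -71/6, d_1 = (m_2 - m_1)/(6h_1) = 137/12. So p'(2) = -67/12.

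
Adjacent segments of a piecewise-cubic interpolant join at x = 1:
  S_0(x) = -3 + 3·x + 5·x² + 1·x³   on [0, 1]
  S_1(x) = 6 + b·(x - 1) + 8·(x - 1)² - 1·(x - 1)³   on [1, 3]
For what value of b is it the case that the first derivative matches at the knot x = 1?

16

S_0'(x) = 3 + 10·x + 3·x², so S_0'(1) = 16. On the right, S_1'(1) = b, so b = 16.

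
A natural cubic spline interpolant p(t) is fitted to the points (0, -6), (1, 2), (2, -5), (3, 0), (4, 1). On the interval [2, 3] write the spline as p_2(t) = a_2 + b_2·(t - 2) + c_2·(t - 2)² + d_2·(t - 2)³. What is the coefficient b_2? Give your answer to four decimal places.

-2.3750

With M_i denoting the second derivative at x_i, h_i = 1, 1, 1, 1, and Δ_i = (y_(i+1) − y_i)/h_i = 8, -7, 5, 1:
  1·M_0 + 4·M_1 + 1·M_2 = 6(Δ_1 - Δ_0) = -90
  1·M_1 + 4·M_2 + 1·M_3 = 6(Δ_2 - Δ_1) = 72
  1·M_2 + 4·M_3 + 1·M_4 = 6(Δ_3 - Δ_2) = -24
Natural end conditions: M_0 = M_4 = 0.
Hence M_0 = 0, M_1 = -831/28, M_2 = 201/7, M_3 = -369/28, M_4 = 0.
On [2, 3], with p_2(t) = a_2 + b_2·(t - 2) + c_2·(t - 2)² + d_2·(t - 2)³: c_2 = M_2/2 = 201/14, d_2 = (M_3 - M_2)/(6h_2) = -391/56, b_2 = Δ_2 - h_2(2M_2 + M_3)/6 = -19/8.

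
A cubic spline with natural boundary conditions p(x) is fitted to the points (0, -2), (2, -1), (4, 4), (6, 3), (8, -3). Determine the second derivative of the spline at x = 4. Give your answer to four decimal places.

With M_i denoting the second derivative at x_i, h_i = 2, 2, 2, 2, and Δ_i = (y_(i+1) − y_i)/h_i = 1/2, 5/2, -1/2, -3:
  2·M_0 + 8·M_1 + 2·M_2 = 6(Δ_1 - Δ_0) = 12
  2·M_1 + 8·M_2 + 2·M_3 = 6(Δ_2 - Δ_1) = -18
  2·M_2 + 8·M_3 + 2·M_4 = 6(Δ_3 - Δ_2) = -15
Natural end conditions: M_0 = M_4 = 0.
Solving: M_0 = 0, M_1 = 237/112, M_2 = -69/28, M_3 = -141/112, M_4 = 0.

-2.4643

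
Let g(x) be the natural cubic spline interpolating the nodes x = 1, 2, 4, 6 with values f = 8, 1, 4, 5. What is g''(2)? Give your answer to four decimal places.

With M_i denoting the second derivative at x_i, h_i = 1, 2, 2, and Δ_i = (y_(i+1) − y_i)/h_i = -7, 3/2, 1/2:
  1·M_0 + 6·M_1 + 2·M_2 = 6(Δ_1 - Δ_0) = 51
  2·M_1 + 8·M_2 + 2·M_3 = 6(Δ_2 - Δ_1) = -6
Natural end conditions: M_0 = M_3 = 0.
Hence M_0 = 0, M_1 = 105/11, M_2 = -69/22, M_3 = 0.

9.5455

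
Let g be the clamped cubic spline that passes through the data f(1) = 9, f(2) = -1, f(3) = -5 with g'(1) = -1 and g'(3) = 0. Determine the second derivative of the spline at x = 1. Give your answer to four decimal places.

Let σ_i = g''(x_i). Step sizes h_i = 1, 1; slopes of the chords Δ_i = (y_(i+1) - y_i)/h_i = -10, -4.
  1·σ_0 + 4·σ_1 + 1·σ_2 = 6(Δ_1 - Δ_0) = 36
Clamped end conditions give two more equations: 2h_0·σ_0 + h_0·σ_1 = 6(Δ_0 - g'(1)) = -54 and h_1·σ_1 + 2h_1·σ_2 = 6(g'(3) - Δ_1) = 24.
Solving: σ_0 = -71/2, σ_1 = 17, σ_2 = 7/2.

-35.5000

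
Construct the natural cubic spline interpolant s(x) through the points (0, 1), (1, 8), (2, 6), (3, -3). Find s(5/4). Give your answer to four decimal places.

8.4313

Let σ_i = s''(x_i). Step sizes h_i = 1, 1, 1; slopes of the chords Δ_i = (y_(i+1) - y_i)/h_i = 7, -2, -9.
  1·σ_0 + 4·σ_1 + 1·σ_2 = 6(Δ_1 - Δ_0) = -54
  1·σ_1 + 4·σ_2 + 1·σ_3 = 6(Δ_2 - Δ_1) = -42
Natural end conditions: σ_0 = σ_3 = 0.
Solving: σ_0 = 0, σ_1 = -58/5, σ_2 = -38/5, σ_3 = 0.
On [1, 2], s(x) = 8 + 47/15·(x - 1) - 29/5·(x - 1)² + 2/3·(x - 1)³.
With (x - 1) = 1/4: s(5/4) = 1349/160.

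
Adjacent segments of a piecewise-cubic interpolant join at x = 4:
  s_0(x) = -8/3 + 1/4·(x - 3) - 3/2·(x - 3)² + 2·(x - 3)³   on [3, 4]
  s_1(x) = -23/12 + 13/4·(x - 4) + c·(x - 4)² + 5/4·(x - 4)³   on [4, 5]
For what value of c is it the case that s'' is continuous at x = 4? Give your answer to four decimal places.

s_0''(x) = -3 + 12·(x - 3), so s_0''(4) = 9. On the right, s_1''(4) = 2c, so c = 9/2.

4.5000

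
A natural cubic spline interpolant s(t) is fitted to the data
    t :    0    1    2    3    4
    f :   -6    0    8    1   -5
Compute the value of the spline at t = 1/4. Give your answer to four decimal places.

-4.8809

Put M_i = s'' at the i-th knot. Here h = (1, 1, 1, 1) and Δ = (6, 8, -7, -6), so the interior equations h_(i-1)·M_(i-1) + 2(h_(i-1)+h_i)·M_i + h_i·M_(i+1) = 6(Δ_i − Δ_(i-1)) read
  1·M_0 + 4·M_1 + 1·M_2 = 6(Δ_1 - Δ_0) = 12
  1·M_1 + 4·M_2 + 1·M_3 = 6(Δ_2 - Δ_1) = -90
  1·M_2 + 4·M_3 + 1·M_4 = 6(Δ_3 - Δ_2) = 6
Natural end conditions: M_0 = M_4 = 0.
Solving the tridiagonal system: M_0 = 0, M_1 = 39/4, M_2 = -27, M_3 = 33/4, M_4 = 0.
On [0, 1], s(t) = -6 + 35/8·t + 0·t² + 13/8·t³.
With t = 1/4: s(1/4) = -2499/512.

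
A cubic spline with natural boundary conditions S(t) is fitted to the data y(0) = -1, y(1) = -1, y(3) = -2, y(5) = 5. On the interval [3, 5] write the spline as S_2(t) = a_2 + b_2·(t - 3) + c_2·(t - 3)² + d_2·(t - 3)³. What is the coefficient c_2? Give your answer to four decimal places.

1.7045

Write σ_i for S''(x_i). With h_i = 1, 2, 2 and divided differences Δ_i = 0, -1/2, 7/2, the continuity of S' gives the tridiagonal system
  1·σ_0 + 6·σ_1 + 2·σ_2 = 6(Δ_1 - Δ_0) = -3
  2·σ_1 + 8·σ_2 + 2·σ_3 = 6(Δ_2 - Δ_1) = 24
Natural end conditions: σ_0 = σ_3 = 0.
Forward elimination and back-substitution give σ_0 = 0, σ_1 = -18/11, σ_2 = 75/22, σ_3 = 0.
On [3, 5], with S_2(t) = a_2 + b_2·(t - 3) + c_2·(t - 3)² + d_2·(t - 3)³: c_2 = σ_2/2 = 75/44, d_2 = (σ_3 - σ_2)/(6h_2) = -25/88, b_2 = Δ_2 - h_2(2σ_2 + σ_3)/6 = 27/22.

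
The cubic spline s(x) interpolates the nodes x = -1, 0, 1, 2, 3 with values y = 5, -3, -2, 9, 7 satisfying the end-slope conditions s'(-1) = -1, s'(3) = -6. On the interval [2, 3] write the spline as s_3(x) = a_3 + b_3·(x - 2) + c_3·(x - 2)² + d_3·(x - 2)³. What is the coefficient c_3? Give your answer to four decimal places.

Let m_i = s''(x_i). Step sizes h_i = 1, 1, 1, 1; slopes of the chords Δ_i = (y_(i+1) - y_i)/h_i = -8, 1, 11, -2.
  1·m_0 + 4·m_1 + 1·m_2 = 6(Δ_1 - Δ_0) = 54
  1·m_1 + 4·m_2 + 1·m_3 = 6(Δ_2 - Δ_1) = 60
  1·m_2 + 4·m_3 + 1·m_4 = 6(Δ_3 - Δ_2) = -78
Clamped end conditions give two more equations: 2h_0·m_0 + h_0·m_1 = 6(Δ_0 - s'(-1)) = -42 and h_3·m_3 + 2h_3·m_4 = 6(s'(3) - Δ_3) = -24.
Solving the tridiagonal system: m_0 = -821/28, m_1 = 233/14, m_2 = 67/4, m_3 = -331/14, m_4 = -5/28.
On [2, 3], with s_3(x) = a_3 + b_3·(x - 2) + c_3·(x - 2)² + d_3·(x - 2)³: c_3 = m_3/2 = -331/28, d_3 = (m_4 - m_3)/(6h_3) = 219/56, b_3 = Δ_3 - h_3(2m_3 + m_4)/6 = 331/56.

-11.8214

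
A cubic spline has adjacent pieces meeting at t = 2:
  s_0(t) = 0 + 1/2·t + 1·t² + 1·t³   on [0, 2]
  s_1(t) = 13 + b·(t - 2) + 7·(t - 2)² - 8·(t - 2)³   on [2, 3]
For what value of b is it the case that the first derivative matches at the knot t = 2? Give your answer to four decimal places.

s_0'(t) = 1/2 + 2·t + 3·t², so s_0'(2) = 33/2. On the right, s_1'(2) = b, so b = 33/2.

16.5000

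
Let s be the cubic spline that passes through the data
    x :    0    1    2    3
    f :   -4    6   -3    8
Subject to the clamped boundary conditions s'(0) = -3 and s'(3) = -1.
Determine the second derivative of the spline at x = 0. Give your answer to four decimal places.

69.7333

With σ_i denoting the second derivative at x_i, h_i = 1, 1, 1, and Δ_i = (y_(i+1) − y_i)/h_i = 10, -9, 11:
  1·σ_0 + 4·σ_1 + 1·σ_2 = 6(Δ_1 - Δ_0) = -114
  1·σ_1 + 4·σ_2 + 1·σ_3 = 6(Δ_2 - Δ_1) = 120
Clamped end conditions give two more equations: 2h_0·σ_0 + h_0·σ_1 = 6(Δ_0 - s'(0)) = 78 and h_2·σ_2 + 2h_2·σ_3 = 6(s'(3) - Δ_2) = -72.
Hence σ_0 = 1046/15, σ_1 = -922/15, σ_2 = 932/15, σ_3 = -1006/15.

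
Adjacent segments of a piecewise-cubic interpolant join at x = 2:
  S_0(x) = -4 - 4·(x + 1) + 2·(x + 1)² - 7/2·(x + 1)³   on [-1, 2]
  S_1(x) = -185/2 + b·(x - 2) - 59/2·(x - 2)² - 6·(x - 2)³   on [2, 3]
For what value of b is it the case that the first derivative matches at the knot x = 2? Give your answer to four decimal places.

S_0'(x) = -4 + 4·(x + 1) - 21/2·(x + 1)², so S_0'(2) = -173/2. On the right, S_1'(2) = b, so b = -173/2.

-86.5000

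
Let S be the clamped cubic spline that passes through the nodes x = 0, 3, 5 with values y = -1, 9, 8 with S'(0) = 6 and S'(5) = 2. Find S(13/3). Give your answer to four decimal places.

Put M_i = S'' at the i-th knot. Here h = (3, 2) and Δ = (10/3, -1/2), so the interior equations h_(i-1)·M_(i-1) + 2(h_(i-1)+h_i)·M_i + h_i·M_(i+1) = 6(Δ_i − Δ_(i-1)) read
  3·M_0 + 10·M_1 + 2·M_2 = 6(Δ_1 - Δ_0) = -23
Clamped end conditions give two more equations: 2h_0·M_0 + h_0·M_1 = 6(Δ_0 - S'(0)) = -16 and h_1·M_1 + 2h_1·M_2 = 6(S'(5) - Δ_1) = 15.
Solving the tridiagonal system: M_0 = -7/6, M_1 = -3, M_2 = 21/4.
On [3, 5], S(x) = 9 - 1/4·(x - 3) - 3/2·(x - 3)² + 11/16·(x - 3)³.
With (x - 3) = 4/3: S(13/3) = 206/27.

7.6296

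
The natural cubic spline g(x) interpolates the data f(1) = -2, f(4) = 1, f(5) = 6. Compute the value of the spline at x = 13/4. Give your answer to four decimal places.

-1.2266

Write M_i for g''(x_i). With h_i = 3, 1 and divided differences Δ_i = 1, 5, the continuity of g' gives the tridiagonal system
  3·M_0 + 8·M_1 + 1·M_2 = 6(Δ_1 - Δ_0) = 24
Natural end conditions: M_0 = M_2 = 0.
Solving the tridiagonal system: M_0 = 0, M_1 = 3, M_2 = 0.
On [1, 4], g(x) = -2 - 1/2·(x - 1) + 0·(x - 1)² + 1/6·(x - 1)³.
With (x - 1) = 9/4: g(13/4) = -157/128.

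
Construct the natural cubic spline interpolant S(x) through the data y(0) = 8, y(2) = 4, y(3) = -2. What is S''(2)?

Write m_i for S''(x_i). With h_i = 2, 1 and divided differences Δ_i = -2, -6, the continuity of S' gives the tridiagonal system
  2·m_0 + 6·m_1 + 1·m_2 = 6(Δ_1 - Δ_0) = -24
Natural end conditions: m_0 = m_2 = 0.
Solving: m_0 = 0, m_1 = -4, m_2 = 0.

-4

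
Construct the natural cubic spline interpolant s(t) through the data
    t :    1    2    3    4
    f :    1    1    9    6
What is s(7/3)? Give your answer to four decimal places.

3.6321

Let M_i = s''(x_i). Step sizes h_i = 1, 1, 1; slopes of the chords Δ_i = (y_(i+1) - y_i)/h_i = 0, 8, -3.
  1·M_0 + 4·M_1 + 1·M_2 = 6(Δ_1 - Δ_0) = 48
  1·M_1 + 4·M_2 + 1·M_3 = 6(Δ_2 - Δ_1) = -66
Natural end conditions: M_0 = M_3 = 0.
Solving the tridiagonal system: M_0 = 0, M_1 = 86/5, M_2 = -104/5, M_3 = 0.
On [2, 3], s(t) = 1 + 86/15·(t - 2) + 43/5·(t - 2)² - 19/3·(t - 2)³.
With (t - 2) = 1/3: s(7/3) = 1471/405.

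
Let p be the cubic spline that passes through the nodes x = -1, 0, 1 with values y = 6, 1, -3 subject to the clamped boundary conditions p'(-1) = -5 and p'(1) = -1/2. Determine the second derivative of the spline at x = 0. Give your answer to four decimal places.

-1.5000

Let M_i = p''(x_i). Step sizes h_i = 1, 1; slopes of the chords Δ_i = (y_(i+1) - y_i)/h_i = -5, -4.
  1·M_0 + 4·M_1 + 1·M_2 = 6(Δ_1 - Δ_0) = 6
Clamped end conditions give two more equations: 2h_0·M_0 + h_0·M_1 = 6(Δ_0 - p'(-1)) = 0 and h_1·M_1 + 2h_1·M_2 = 6(p'(1) - Δ_1) = 21.
Forward elimination and back-substitution give M_0 = 3/4, M_1 = -3/2, M_2 = 45/4.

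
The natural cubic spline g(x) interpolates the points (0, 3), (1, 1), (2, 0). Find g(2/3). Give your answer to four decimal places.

1.5741

Let M_i = g''(x_i). Step sizes h_i = 1, 1; slopes of the chords Δ_i = (y_(i+1) - y_i)/h_i = -2, -1.
  1·M_0 + 4·M_1 + 1·M_2 = 6(Δ_1 - Δ_0) = 6
Natural end conditions: M_0 = M_2 = 0.
Forward elimination and back-substitution give M_0 = 0, M_1 = 3/2, M_2 = 0.
On [0, 1], g(x) = 3 - 9/4·x + 0·x² + 1/4·x³.
With x = 2/3: g(2/3) = 85/54.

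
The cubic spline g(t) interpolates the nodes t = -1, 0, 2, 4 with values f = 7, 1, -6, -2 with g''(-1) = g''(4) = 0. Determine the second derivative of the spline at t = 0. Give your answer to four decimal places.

1.2273

Write M_i for g''(x_i). With h_i = 1, 2, 2 and divided differences Δ_i = -6, -7/2, 2, the continuity of g' gives the tridiagonal system
  1·M_0 + 6·M_1 + 2·M_2 = 6(Δ_1 - Δ_0) = 15
  2·M_1 + 8·M_2 + 2·M_3 = 6(Δ_2 - Δ_1) = 33
Natural end conditions: M_0 = M_3 = 0.
Forward elimination and back-substitution give M_0 = 0, M_1 = 27/22, M_2 = 42/11, M_3 = 0.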